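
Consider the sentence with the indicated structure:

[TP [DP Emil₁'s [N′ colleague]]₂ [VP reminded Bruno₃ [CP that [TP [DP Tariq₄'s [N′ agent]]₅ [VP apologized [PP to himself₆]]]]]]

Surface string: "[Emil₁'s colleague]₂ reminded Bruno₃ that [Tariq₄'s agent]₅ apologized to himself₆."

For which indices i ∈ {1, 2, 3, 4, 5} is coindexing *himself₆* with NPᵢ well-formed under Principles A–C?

*himself* is an anaphor, so Principle A applies: it must be bound in its binding domain.
Binding domain of *himself₆*: the embedded TP, whose subject is [Tariq₄'s agent]₅.
*Emil₁* does not c-command the anaphor → cannot bind it.
*[Emil₁'s colleague]₂* c-commands the anaphor but is outside its binding domain → cannot satisfy Principle A.
*Bruno₃* c-commands the anaphor but is outside its binding domain → cannot satisfy Principle A.
*Tariq₄* does not c-command the anaphor → cannot bind it.
*[Tariq₄'s agent]₅* c-commands the anaphor within its binding domain → licit binder.

{5}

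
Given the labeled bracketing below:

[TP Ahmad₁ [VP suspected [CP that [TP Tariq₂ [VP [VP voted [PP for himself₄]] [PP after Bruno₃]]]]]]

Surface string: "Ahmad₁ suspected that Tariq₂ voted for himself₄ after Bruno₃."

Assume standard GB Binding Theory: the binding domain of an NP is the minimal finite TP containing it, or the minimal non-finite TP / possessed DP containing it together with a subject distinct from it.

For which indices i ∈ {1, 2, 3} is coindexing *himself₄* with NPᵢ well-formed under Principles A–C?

*himself* is an anaphor, so Principle A applies: it must be bound in its binding domain.
Binding domain of *himself₄*: the embedded TP, whose subject is Tariq₂.
*Ahmad₁* c-commands the anaphor but is outside its binding domain → cannot satisfy Principle A.
*Tariq₂* c-commands the anaphor within its binding domain → licit binder.
*Bruno₃* does not c-command the anaphor → cannot bind it.

{2}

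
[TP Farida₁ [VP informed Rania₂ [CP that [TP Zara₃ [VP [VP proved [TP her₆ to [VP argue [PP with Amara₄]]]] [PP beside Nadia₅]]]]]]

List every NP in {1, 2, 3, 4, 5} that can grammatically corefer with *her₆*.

*her* is a pronoun, so Principle B applies: it must be free in its binding domain.
Binding domain of *her₆*: the embedded TP, whose subject is Zara₃.
*Farida₁* c-commands the pronoun but from outside its binding domain, and is not c-commanded by it → coindexation permitted.
*Rania₂* c-commands the pronoun but from outside its binding domain, and is not c-commanded by it → coindexation permitted.
*Zara₃* c-commands the pronoun within its binding domain → coindexation would violate Principle B.
*Amara₄*: the pronoun c-commands this R-expression → coindexation would violate Principle C on *Amara₄*.
*Nadia₅* and the pronoun do not c-command one another → neither Principle B nor Principle C is at stake; coindexation permitted.

{1, 2, 5}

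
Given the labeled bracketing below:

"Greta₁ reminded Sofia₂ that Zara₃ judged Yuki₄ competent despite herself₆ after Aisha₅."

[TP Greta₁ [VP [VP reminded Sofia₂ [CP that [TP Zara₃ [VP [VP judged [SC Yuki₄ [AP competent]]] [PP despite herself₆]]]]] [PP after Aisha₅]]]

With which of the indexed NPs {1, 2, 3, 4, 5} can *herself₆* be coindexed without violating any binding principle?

{3}

*herself* is an anaphor, so Principle A applies: it must be bound in its binding domain.
Binding domain of *herself₆*: the embedded TP, whose subject is Zara₃.
*Greta₁* c-commands the anaphor but is outside its binding domain → cannot satisfy Principle A.
*Sofia₂* c-commands the anaphor but is outside its binding domain → cannot satisfy Principle A.
*Zara₃* c-commands the anaphor within its binding domain → licit binder.
*Yuki₄* does not c-command the anaphor → cannot bind it.
*Aisha₅* does not c-command the anaphor → cannot bind it.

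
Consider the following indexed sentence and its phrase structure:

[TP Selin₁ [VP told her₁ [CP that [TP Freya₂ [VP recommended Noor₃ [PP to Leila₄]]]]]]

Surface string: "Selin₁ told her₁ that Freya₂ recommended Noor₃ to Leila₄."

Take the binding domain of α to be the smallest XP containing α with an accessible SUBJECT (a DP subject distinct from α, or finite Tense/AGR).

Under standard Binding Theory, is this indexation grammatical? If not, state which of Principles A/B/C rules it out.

The two coindexed NPs are *Selin₁* and *her₁*.
*her₁* is a pronoun. Its binding domain is the matrix TP, whose subject is Selin₁.
*Selin₁* c-commands it within that domain and carries the same index.
The pronoun is locally bound → Principle B violation.

Principle B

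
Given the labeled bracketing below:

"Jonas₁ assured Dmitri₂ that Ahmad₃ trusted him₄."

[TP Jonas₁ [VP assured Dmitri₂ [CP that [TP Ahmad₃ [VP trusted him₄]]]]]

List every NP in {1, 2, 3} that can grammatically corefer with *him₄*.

*him* is a pronoun, so Principle B applies: it must be free in its binding domain.
Binding domain of *him₄*: the embedded TP, whose subject is Ahmad₃.
*Jonas₁* c-commands the pronoun but from outside its binding domain, and is not c-commanded by it → coindexation permitted.
*Dmitri₂* c-commands the pronoun but from outside its binding domain, and is not c-commanded by it → coindexation permitted.
*Ahmad₃* c-commands the pronoun within its binding domain → coindexation would violate Principle B.

{1, 2}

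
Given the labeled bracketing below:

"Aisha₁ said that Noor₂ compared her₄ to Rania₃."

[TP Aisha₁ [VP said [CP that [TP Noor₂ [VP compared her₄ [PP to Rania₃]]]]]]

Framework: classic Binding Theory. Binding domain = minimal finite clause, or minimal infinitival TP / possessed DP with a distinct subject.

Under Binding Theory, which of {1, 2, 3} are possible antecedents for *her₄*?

{1}

*her* is a pronoun, so Principle B applies: it must be free in its binding domain.
Binding domain of *her₄*: the embedded TP, whose subject is Noor₂.
*Aisha₁* c-commands the pronoun but from outside its binding domain, and is not c-commanded by it → coindexation permitted.
*Noor₂* c-commands the pronoun within its binding domain → coindexation would violate Principle B.
*Rania₃*: the pronoun c-commands this R-expression → coindexation would violate Principle C on *Rania₃*.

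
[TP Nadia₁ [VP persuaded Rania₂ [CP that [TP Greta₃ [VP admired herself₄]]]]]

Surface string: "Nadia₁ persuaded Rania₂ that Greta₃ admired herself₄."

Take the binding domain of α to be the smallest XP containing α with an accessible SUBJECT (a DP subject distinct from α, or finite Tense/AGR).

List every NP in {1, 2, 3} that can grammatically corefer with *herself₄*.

*herself* is an anaphor, so Principle A applies: it must be bound in its binding domain.
Binding domain of *herself₄*: the embedded TP, whose subject is Greta₃.
*Nadia₁* c-commands the anaphor but is outside its binding domain → cannot satisfy Principle A.
*Rania₂* c-commands the anaphor but is outside its binding domain → cannot satisfy Principle A.
*Greta₃* c-commands the anaphor within its binding domain → licit binder.

{3}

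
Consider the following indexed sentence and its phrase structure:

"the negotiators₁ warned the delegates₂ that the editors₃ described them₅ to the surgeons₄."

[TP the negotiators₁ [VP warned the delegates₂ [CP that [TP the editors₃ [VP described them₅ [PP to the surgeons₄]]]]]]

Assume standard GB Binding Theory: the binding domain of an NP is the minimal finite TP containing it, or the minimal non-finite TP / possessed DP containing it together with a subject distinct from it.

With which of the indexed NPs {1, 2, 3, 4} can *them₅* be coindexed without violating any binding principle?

{1, 2}

*them* is a pronoun, so Principle B applies: it must be free in its binding domain.
Binding domain of *them₅*: the embedded TP, whose subject is the editors₃.
*the negotiators₁* c-commands the pronoun but from outside its binding domain, and is not c-commanded by it → coindexation permitted.
*the delegates₂* c-commands the pronoun but from outside its binding domain, and is not c-commanded by it → coindexation permitted.
*the editors₃* c-commands the pronoun within its binding domain → coindexation would violate Principle B.
*the surgeons₄*: the pronoun c-commands this R-expression → coindexation would violate Principle C on *the surgeons₄*.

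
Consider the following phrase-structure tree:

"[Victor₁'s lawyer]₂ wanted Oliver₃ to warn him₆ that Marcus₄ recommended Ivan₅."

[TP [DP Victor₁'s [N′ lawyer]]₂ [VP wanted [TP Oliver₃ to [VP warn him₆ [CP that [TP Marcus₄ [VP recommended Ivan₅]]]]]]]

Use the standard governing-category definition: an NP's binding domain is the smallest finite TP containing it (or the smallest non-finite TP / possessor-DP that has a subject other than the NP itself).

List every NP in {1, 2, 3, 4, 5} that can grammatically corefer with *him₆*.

{1, 2}

*him* is a pronoun, so Principle B applies: it must be free in its binding domain.
Binding domain of *him₆*: the embedded TP, whose subject is Oliver₃.
*Victor₁* and the pronoun do not c-command one another → neither Principle B nor Principle C is at stake; coindexation permitted.
*[Victor₁'s lawyer]₂* c-commands the pronoun but from outside its binding domain, and is not c-commanded by it → coindexation permitted.
*Oliver₃* c-commands the pronoun within its binding domain → coindexation would violate Principle B.
*Marcus₄*: the pronoun c-commands this R-expression → coindexation would violate Principle C on *Marcus₄*.
*Ivan₅*: the pronoun c-commands this R-expression → coindexation would violate Principle C on *Ivan₅*.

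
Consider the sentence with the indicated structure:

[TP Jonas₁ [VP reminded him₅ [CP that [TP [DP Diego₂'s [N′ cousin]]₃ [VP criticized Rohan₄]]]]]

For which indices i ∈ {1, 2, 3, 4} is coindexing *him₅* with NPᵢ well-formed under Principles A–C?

*him* is a pronoun, so Principle B applies: it must be free in its binding domain.
Binding domain of *him₅*: the matrix TP, whose subject is Jonas₁.
*Jonas₁* c-commands the pronoun within its binding domain → coindexation would violate Principle B.
*Diego₂*: the pronoun c-commands this R-expression → coindexation would violate Principle C on *Diego₂*.
*[Diego₂'s cousin]₃*: the pronoun c-commands this R-expression → coindexation would violate Principle C on *[Diego₂'s cousin]₃*.
*Rohan₄*: the pronoun c-commands this R-expression → coindexation would violate Principle C on *Rohan₄*.

none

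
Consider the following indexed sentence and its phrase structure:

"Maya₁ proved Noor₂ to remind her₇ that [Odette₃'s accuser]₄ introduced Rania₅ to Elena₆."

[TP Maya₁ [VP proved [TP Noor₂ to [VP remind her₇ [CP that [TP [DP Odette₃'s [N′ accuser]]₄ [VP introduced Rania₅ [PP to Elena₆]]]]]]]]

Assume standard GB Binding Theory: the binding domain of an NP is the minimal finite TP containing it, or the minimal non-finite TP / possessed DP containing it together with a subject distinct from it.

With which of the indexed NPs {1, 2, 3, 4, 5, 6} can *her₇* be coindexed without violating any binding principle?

{1}

*her* is a pronoun, so Principle B applies: it must be free in its binding domain.
Binding domain of *her₇*: the embedded TP, whose subject is Noor₂.
*Maya₁* c-commands the pronoun but from outside its binding domain, and is not c-commanded by it → coindexation permitted.
*Noor₂* c-commands the pronoun within its binding domain → coindexation would violate Principle B.
*Odette₃*: the pronoun c-commands this R-expression → coindexation would violate Principle C on *Odette₃*.
*[Odette₃'s accuser]₄*: the pronoun c-commands this R-expression → coindexation would violate Principle C on *[Odette₃'s accuser]₄*.
*Rania₅*: the pronoun c-commands this R-expression → coindexation would violate Principle C on *Rania₅*.
*Elena₆*: the pronoun c-commands this R-expression → coindexation would violate Principle C on *Elena₆*.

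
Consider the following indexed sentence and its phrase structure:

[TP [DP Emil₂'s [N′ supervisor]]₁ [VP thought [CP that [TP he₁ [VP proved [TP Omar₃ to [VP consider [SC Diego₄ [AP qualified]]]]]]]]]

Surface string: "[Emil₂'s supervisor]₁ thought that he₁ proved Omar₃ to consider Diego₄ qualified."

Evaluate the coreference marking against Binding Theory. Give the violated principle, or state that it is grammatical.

grammatical

The two coindexed NPs are *[Emil₂'s supervisor]₁* and *he₁*.
*he₁* is a pronoun; nothing c-commands it within its binding domain (the embedded TP.), so Principle B holds trivially.
*[Emil₂'s supervisor]₁* is an R-expression; *he₁* does not c-command it, and no other NP shares its index, so Principle C is satisfied.
All principles are respected.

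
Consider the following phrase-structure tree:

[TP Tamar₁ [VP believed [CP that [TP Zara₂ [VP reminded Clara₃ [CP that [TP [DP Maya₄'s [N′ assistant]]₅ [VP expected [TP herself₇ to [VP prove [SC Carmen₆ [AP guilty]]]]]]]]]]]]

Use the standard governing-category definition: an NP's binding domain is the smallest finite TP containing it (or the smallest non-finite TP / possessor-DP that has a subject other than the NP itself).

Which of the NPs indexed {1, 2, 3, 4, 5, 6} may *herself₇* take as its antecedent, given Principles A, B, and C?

{5}

*herself* is an anaphor, so Principle A applies: it must be bound in its binding domain.
Binding domain of *herself₇*: the embedded TP, whose subject is [Maya₄'s assistant]₅.
*Tamar₁* c-commands the anaphor but is outside its binding domain → cannot satisfy Principle A.
*Zara₂* c-commands the anaphor but is outside its binding domain → cannot satisfy Principle A.
*Clara₃* c-commands the anaphor but is outside its binding domain → cannot satisfy Principle A.
*Maya₄* does not c-command the anaphor → cannot bind it.
*[Maya₄'s assistant]₅* c-commands the anaphor within its binding domain → licit binder.
*Carmen₆* does not c-command the anaphor → cannot bind it.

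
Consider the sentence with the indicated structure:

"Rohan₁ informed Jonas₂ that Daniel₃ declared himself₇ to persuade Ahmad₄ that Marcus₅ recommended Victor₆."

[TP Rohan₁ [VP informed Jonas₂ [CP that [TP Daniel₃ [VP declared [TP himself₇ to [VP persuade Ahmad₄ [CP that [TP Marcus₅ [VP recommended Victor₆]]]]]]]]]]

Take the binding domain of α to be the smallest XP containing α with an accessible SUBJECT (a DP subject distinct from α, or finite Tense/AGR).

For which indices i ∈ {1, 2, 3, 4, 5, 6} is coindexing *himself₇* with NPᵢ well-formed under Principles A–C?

*himself* is an anaphor, so Principle A applies: it must be bound in its binding domain.
Binding domain of *himself₇*: the embedded TP, whose subject is Daniel₃.
*Rohan₁* c-commands the anaphor but is outside its binding domain → cannot satisfy Principle A.
*Jonas₂* c-commands the anaphor but is outside its binding domain → cannot satisfy Principle A.
*Daniel₃* c-commands the anaphor within its binding domain → licit binder.
*Ahmad₄* does not c-command the anaphor → cannot bind it.
*Marcus₅* does not c-command the anaphor → cannot bind it.
*Victor₆* does not c-command the anaphor → cannot bind it.

{3}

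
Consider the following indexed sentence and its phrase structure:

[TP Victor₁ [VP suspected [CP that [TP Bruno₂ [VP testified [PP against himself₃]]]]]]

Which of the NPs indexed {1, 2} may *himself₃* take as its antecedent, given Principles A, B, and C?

{2}

*himself* is an anaphor, so Principle A applies: it must be bound in its binding domain.
Binding domain of *himself₃*: the embedded TP, whose subject is Bruno₂.
*Victor₁* c-commands the anaphor but is outside its binding domain → cannot satisfy Principle A.
*Bruno₂* c-commands the anaphor within its binding domain → licit binder.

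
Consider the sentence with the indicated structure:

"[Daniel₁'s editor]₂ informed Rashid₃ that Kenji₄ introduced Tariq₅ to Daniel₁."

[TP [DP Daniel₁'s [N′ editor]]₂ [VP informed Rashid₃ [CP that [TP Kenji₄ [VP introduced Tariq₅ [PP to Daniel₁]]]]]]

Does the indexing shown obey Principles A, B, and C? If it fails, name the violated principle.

The two coindexed NPs are *Daniel₁* and *Daniel₁*.
*Daniel₁* is an R-expression; no coindexed NP c-commands it, so Principle C holds.
*Daniel₁* is an R-expression; *Daniel₁* does not c-command it, and no other NP shares its index, so Principle C is satisfied.
All principles are respected.

grammatical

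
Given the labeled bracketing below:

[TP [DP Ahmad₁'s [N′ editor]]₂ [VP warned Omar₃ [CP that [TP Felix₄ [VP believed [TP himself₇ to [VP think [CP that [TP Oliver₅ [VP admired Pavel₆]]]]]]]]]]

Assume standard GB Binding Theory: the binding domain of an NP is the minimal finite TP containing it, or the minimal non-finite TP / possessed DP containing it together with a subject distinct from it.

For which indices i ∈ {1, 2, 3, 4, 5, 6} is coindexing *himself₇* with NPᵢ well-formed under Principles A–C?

*himself* is an anaphor, so Principle A applies: it must be bound in its binding domain.
Binding domain of *himself₇*: the embedded TP, whose subject is Felix₄.
*Ahmad₁* does not c-command the anaphor → cannot bind it.
*[Ahmad₁'s editor]₂* c-commands the anaphor but is outside its binding domain → cannot satisfy Principle A.
*Omar₃* c-commands the anaphor but is outside its binding domain → cannot satisfy Principle A.
*Felix₄* c-commands the anaphor within its binding domain → licit binder.
*Oliver₅* does not c-command the anaphor → cannot bind it.
*Pavel₆* does not c-command the anaphor → cannot bind it.

{4}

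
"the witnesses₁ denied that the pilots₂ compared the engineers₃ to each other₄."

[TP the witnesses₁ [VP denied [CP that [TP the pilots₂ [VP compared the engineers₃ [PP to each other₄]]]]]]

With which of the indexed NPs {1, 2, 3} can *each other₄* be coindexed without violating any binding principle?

{2, 3}

*each other* is an anaphor, so Principle A applies: it must be bound in its binding domain.
Binding domain of *each other₄*: the embedded TP, whose subject is the pilots₂.
*the witnesses₁* c-commands the anaphor but is outside its binding domain → cannot satisfy Principle A.
*the pilots₂* c-commands the anaphor within its binding domain → licit binder.
*the engineers₃* c-commands the anaphor within its binding domain → licit binder.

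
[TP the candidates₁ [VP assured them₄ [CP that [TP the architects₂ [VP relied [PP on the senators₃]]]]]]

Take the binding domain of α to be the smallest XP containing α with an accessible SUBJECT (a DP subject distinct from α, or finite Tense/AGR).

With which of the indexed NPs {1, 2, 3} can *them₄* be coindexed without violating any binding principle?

*them* is a pronoun, so Principle B applies: it must be free in its binding domain.
Binding domain of *them₄*: the matrix TP, whose subject is the candidates₁.
*the candidates₁* c-commands the pronoun within its binding domain → coindexation would violate Principle B.
*the architects₂*: the pronoun c-commands this R-expression → coindexation would violate Principle C on *the architects₂*.
*the senators₃*: the pronoun c-commands this R-expression → coindexation would violate Principle C on *the senators₃*.

none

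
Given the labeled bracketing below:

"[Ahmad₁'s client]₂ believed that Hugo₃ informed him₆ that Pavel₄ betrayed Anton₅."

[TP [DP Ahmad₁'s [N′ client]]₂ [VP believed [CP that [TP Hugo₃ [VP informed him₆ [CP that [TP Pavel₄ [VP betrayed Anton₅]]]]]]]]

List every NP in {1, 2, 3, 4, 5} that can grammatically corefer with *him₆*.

*him* is a pronoun, so Principle B applies: it must be free in its binding domain.
Binding domain of *him₆*: the embedded TP, whose subject is Hugo₃.
*Ahmad₁* and the pronoun do not c-command one another → neither Principle B nor Principle C is at stake; coindexation permitted.
*[Ahmad₁'s client]₂* c-commands the pronoun but from outside its binding domain, and is not c-commanded by it → coindexation permitted.
*Hugo₃* c-commands the pronoun within its binding domain → coindexation would violate Principle B.
*Pavel₄*: the pronoun c-commands this R-expression → coindexation would violate Principle C on *Pavel₄*.
*Anton₅*: the pronoun c-commands this R-expression → coindexation would violate Principle C on *Anton₅*.

{1, 2}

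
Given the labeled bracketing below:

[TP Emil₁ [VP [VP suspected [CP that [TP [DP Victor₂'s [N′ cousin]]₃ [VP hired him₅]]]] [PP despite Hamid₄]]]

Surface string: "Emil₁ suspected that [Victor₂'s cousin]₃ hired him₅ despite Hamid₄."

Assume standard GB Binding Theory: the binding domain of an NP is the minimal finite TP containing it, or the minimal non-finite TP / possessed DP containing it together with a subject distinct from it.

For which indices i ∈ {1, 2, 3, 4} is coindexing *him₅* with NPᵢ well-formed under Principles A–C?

{1, 2, 4}

*him* is a pronoun, so Principle B applies: it must be free in its binding domain.
Binding domain of *him₅*: the embedded TP, whose subject is [Victor₂'s cousin]₃.
*Emil₁* c-commands the pronoun but from outside its binding domain, and is not c-commanded by it → coindexation permitted.
*Victor₂* and the pronoun do not c-command one another → neither Principle B nor Principle C is at stake; coindexation permitted.
*[Victor₂'s cousin]₃* c-commands the pronoun within its binding domain → coindexation would violate Principle B.
*Hamid₄* and the pronoun do not c-command one another → neither Principle B nor Principle C is at stake; coindexation permitted.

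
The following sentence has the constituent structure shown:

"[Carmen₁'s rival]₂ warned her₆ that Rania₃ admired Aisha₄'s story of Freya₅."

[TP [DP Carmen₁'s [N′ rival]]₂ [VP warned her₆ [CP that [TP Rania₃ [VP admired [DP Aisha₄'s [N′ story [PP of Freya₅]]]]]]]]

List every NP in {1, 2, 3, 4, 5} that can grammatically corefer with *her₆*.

{1}

*her* is a pronoun, so Principle B applies: it must be free in its binding domain.
Binding domain of *her₆*: the matrix TP, whose subject is [Carmen₁'s rival]₂.
*Carmen₁* and the pronoun do not c-command one another → neither Principle B nor Principle C is at stake; coindexation permitted.
*[Carmen₁'s rival]₂* c-commands the pronoun within its binding domain → coindexation would violate Principle B.
*Rania₃*: the pronoun c-commands this R-expression → coindexation would violate Principle C on *Rania₃*.
*Aisha₄*: the pronoun c-commands this R-expression → coindexation would violate Principle C on *Aisha₄*.
*Freya₅*: the pronoun c-commands this R-expression → coindexation would violate Principle C on *Freya₅*.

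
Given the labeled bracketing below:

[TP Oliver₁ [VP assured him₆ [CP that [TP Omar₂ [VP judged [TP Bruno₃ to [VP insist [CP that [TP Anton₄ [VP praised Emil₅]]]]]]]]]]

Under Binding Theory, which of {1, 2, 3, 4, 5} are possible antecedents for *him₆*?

*him* is a pronoun, so Principle B applies: it must be free in its binding domain.
Binding domain of *him₆*: the matrix TP, whose subject is Oliver₁.
*Oliver₁* c-commands the pronoun within its binding domain → coindexation would violate Principle B.
*Omar₂*: the pronoun c-commands this R-expression → coindexation would violate Principle C on *Omar₂*.
*Bruno₃*: the pronoun c-commands this R-expression → coindexation would violate Principle C on *Bruno₃*.
*Anton₄*: the pronoun c-commands this R-expression → coindexation would violate Principle C on *Anton₄*.
*Emil₅*: the pronoun c-commands this R-expression → coindexation would violate Principle C on *Emil₅*.

none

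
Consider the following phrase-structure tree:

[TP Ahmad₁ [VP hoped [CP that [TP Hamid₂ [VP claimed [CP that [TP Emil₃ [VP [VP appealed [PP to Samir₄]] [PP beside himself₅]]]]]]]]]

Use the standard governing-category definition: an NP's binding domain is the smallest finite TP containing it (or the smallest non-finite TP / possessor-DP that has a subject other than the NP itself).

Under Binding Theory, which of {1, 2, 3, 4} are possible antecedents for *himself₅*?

{3}

*himself* is an anaphor, so Principle A applies: it must be bound in its binding domain.
Binding domain of *himself₅*: the embedded TP, whose subject is Emil₃.
*Ahmad₁* c-commands the anaphor but is outside its binding domain → cannot satisfy Principle A.
*Hamid₂* c-commands the anaphor but is outside its binding domain → cannot satisfy Principle A.
*Emil₃* c-commands the anaphor within its binding domain → licit binder.
*Samir₄* does not c-command the anaphor → cannot bind it.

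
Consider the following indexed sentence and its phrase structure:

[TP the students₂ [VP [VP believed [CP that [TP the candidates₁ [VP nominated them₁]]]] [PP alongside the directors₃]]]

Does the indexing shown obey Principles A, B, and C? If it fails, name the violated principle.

The two coindexed NPs are *the candidates₁* and *them₁*.
*them₁* is a pronoun. Its binding domain is the embedded TP, whose subject is the candidates₁.
*the candidates₁* c-commands it within that domain and carries the same index.
The pronoun is locally bound → Principle B violation.

Principle B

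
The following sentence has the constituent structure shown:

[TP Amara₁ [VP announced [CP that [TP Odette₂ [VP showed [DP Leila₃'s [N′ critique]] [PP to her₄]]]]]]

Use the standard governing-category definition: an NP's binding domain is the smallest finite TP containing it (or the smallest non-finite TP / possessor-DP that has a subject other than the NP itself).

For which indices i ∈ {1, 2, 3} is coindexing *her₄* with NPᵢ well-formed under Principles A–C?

{1, 3}

*her* is a pronoun, so Principle B applies: it must be free in its binding domain.
Binding domain of *her₄*: the embedded TP, whose subject is Odette₂.
*Amara₁* c-commands the pronoun but from outside its binding domain, and is not c-commanded by it → coindexation permitted.
*Odette₂* c-commands the pronoun within its binding domain → coindexation would violate Principle B.
*Leila₃* and the pronoun do not c-command one another → neither Principle B nor Principle C is at stake; coindexation permitted.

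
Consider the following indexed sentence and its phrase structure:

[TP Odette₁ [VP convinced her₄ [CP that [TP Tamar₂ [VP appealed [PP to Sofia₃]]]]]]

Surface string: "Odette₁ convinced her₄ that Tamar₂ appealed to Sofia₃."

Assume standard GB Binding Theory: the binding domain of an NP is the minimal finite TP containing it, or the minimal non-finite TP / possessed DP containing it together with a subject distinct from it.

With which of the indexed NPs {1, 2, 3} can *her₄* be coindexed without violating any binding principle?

*her* is a pronoun, so Principle B applies: it must be free in its binding domain.
Binding domain of *her₄*: the matrix TP, whose subject is Odette₁.
*Odette₁* c-commands the pronoun within its binding domain → coindexation would violate Principle B.
*Tamar₂*: the pronoun c-commands this R-expression → coindexation would violate Principle C on *Tamar₂*.
*Sofia₃*: the pronoun c-commands this R-expression → coindexation would violate Principle C on *Sofia₃*.

none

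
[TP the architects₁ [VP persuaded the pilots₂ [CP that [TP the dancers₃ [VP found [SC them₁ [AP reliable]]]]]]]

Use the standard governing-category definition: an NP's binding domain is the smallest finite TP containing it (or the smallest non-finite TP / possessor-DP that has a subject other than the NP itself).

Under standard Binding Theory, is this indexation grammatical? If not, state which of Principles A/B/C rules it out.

grammatical

The two coindexed NPs are *the architects₁* and *them₁*.
*them₁* is a pronoun; its binding domain is the embedded TP, whose subject is the dancers₃. Within that domain it is c-commanded only by *the dancers₃*, which carries a different index — the pronoun is free locally, so Principle B holds.
*the architects₁* is an R-expression; *them₁* does not c-command it, and no other NP shares its index, so Principle C is satisfied.
All principles are respected.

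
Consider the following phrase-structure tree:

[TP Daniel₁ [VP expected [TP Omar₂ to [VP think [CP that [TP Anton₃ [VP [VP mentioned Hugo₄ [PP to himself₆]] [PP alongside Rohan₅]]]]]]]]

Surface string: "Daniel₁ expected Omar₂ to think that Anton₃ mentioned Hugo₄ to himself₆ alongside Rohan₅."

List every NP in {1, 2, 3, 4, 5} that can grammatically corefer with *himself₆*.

*himself* is an anaphor, so Principle A applies: it must be bound in its binding domain.
Binding domain of *himself₆*: the embedded TP, whose subject is Anton₃.
*Daniel₁* c-commands the anaphor but is outside its binding domain → cannot satisfy Principle A.
*Omar₂* c-commands the anaphor but is outside its binding domain → cannot satisfy Principle A.
*Anton₃* c-commands the anaphor within its binding domain → licit binder.
*Hugo₄* c-commands the anaphor within its binding domain → licit binder.
*Rohan₅* does not c-command the anaphor → cannot bind it.

{3, 4}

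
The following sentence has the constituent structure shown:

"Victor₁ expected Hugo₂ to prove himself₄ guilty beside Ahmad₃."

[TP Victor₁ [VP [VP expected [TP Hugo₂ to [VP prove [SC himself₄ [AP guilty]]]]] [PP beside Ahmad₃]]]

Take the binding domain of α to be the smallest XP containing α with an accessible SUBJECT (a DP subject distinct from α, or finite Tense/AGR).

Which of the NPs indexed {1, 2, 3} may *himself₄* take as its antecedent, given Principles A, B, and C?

*himself* is an anaphor, so Principle A applies: it must be bound in its binding domain.
Binding domain of *himself₄*: the embedded TP, whose subject is Hugo₂.
*Victor₁* c-commands the anaphor but is outside its binding domain → cannot satisfy Principle A.
*Hugo₂* c-commands the anaphor within its binding domain → licit binder.
*Ahmad₃* does not c-command the anaphor → cannot bind it.

{2}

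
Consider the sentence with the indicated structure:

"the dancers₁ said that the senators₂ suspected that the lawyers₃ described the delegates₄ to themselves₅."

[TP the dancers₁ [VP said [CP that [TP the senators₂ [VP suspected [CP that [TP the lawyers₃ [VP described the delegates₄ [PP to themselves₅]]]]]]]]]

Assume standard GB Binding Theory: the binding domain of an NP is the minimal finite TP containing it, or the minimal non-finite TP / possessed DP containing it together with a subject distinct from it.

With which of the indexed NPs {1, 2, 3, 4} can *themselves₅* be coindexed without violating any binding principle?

*themselves* is an anaphor, so Principle A applies: it must be bound in its binding domain.
Binding domain of *themselves₅*: the embedded TP, whose subject is the lawyers₃.
*the dancers₁* c-commands the anaphor but is outside its binding domain → cannot satisfy Principle A.
*the senators₂* c-commands the anaphor but is outside its binding domain → cannot satisfy Principle A.
*the lawyers₃* c-commands the anaphor within its binding domain → licit binder.
*the delegates₄* c-commands the anaphor within its binding domain → licit binder.

{3, 4}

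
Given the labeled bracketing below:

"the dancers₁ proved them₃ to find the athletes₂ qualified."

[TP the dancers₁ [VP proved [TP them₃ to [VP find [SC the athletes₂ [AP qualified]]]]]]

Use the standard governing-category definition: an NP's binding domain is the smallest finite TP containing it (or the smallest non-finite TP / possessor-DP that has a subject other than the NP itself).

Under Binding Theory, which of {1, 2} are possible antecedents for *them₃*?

none

*them* is a pronoun, so Principle B applies: it must be free in its binding domain.
Binding domain of *them₃*: the matrix TP, whose subject is the dancers₁.
*the dancers₁* c-commands the pronoun within its binding domain → coindexation would violate Principle B.
*the athletes₂*: the pronoun c-commands this R-expression → coindexation would violate Principle C on *the athletes₂*.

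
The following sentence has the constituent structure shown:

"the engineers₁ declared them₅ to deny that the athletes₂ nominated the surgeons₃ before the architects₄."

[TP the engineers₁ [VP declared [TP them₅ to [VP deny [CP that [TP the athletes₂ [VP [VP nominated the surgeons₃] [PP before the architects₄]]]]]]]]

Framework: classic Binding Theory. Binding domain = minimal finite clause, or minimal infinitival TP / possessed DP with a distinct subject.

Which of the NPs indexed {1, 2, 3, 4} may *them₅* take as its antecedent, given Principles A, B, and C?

none

*them* is a pronoun, so Principle B applies: it must be free in its binding domain.
Binding domain of *them₅*: the matrix TP, whose subject is the engineers₁.
*the engineers₁* c-commands the pronoun within its binding domain → coindexation would violate Principle B.
*the athletes₂*: the pronoun c-commands this R-expression → coindexation would violate Principle C on *the athletes₂*.
*the surgeons₃*: the pronoun c-commands this R-expression → coindexation would violate Principle C on *the surgeons₃*.
*the architects₄*: the pronoun c-commands this R-expression → coindexation would violate Principle C on *the architects₄*.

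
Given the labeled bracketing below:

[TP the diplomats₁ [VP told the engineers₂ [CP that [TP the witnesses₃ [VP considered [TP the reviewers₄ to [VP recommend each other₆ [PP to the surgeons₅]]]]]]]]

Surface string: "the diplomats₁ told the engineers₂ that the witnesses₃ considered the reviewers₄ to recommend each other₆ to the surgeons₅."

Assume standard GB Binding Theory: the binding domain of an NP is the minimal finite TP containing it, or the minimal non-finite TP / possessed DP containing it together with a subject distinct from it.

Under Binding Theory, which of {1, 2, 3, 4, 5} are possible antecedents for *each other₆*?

{4}

*each other* is an anaphor, so Principle A applies: it must be bound in its binding domain.
Binding domain of *each other₆*: the embedded TP, whose subject is the reviewers₄.
*the diplomats₁* c-commands the anaphor but is outside its binding domain → cannot satisfy Principle A.
*the engineers₂* c-commands the anaphor but is outside its binding domain → cannot satisfy Principle A.
*the witnesses₃* c-commands the anaphor but is outside its binding domain → cannot satisfy Principle A.
*the reviewers₄* c-commands the anaphor within its binding domain → licit binder.
*the surgeons₅* does not c-command the anaphor → cannot bind it.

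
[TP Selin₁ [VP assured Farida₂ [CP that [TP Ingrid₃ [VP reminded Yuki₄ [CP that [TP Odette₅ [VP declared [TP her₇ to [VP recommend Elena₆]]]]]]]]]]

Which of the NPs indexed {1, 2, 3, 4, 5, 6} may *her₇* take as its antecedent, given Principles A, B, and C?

{1, 2, 3, 4}

*her* is a pronoun, so Principle B applies: it must be free in its binding domain.
Binding domain of *her₇*: the embedded TP, whose subject is Odette₅.
*Selin₁* c-commands the pronoun but from outside its binding domain, and is not c-commanded by it → coindexation permitted.
*Farida₂* c-commands the pronoun but from outside its binding domain, and is not c-commanded by it → coindexation permitted.
*Ingrid₃* c-commands the pronoun but from outside its binding domain, and is not c-commanded by it → coindexation permitted.
*Yuki₄* c-commands the pronoun but from outside its binding domain, and is not c-commanded by it → coindexation permitted.
*Odette₅* c-commands the pronoun within its binding domain → coindexation would violate Principle B.
*Elena₆*: the pronoun c-commands this R-expression → coindexation would violate Principle C on *Elena₆*.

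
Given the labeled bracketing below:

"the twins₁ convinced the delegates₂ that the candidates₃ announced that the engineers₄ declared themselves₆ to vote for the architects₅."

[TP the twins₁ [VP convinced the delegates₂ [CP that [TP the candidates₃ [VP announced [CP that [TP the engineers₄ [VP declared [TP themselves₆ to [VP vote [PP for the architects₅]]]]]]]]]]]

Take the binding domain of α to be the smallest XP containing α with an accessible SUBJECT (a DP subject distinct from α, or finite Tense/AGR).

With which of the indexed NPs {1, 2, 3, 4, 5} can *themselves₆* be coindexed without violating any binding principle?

{4}

*themselves* is an anaphor, so Principle A applies: it must be bound in its binding domain.
Binding domain of *themselves₆*: the embedded TP, whose subject is the engineers₄.
*the twins₁* c-commands the anaphor but is outside its binding domain → cannot satisfy Principle A.
*the delegates₂* c-commands the anaphor but is outside its binding domain → cannot satisfy Principle A.
*the candidates₃* c-commands the anaphor but is outside its binding domain → cannot satisfy Principle A.
*the engineers₄* c-commands the anaphor within its binding domain → licit binder.
*the architects₅* does not c-command the anaphor → cannot bind it.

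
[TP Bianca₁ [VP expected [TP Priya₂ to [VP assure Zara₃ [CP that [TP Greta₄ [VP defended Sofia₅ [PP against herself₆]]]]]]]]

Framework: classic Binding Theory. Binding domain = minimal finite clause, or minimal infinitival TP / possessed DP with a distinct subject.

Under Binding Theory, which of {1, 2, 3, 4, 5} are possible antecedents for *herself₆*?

{4, 5}

*herself* is an anaphor, so Principle A applies: it must be bound in its binding domain.
Binding domain of *herself₆*: the embedded TP, whose subject is Greta₄.
*Bianca₁* c-commands the anaphor but is outside its binding domain → cannot satisfy Principle A.
*Priya₂* c-commands the anaphor but is outside its binding domain → cannot satisfy Principle A.
*Zara₃* c-commands the anaphor but is outside its binding domain → cannot satisfy Principle A.
*Greta₄* c-commands the anaphor within its binding domain → licit binder.
*Sofia₅* c-commands the anaphor within its binding domain → licit binder.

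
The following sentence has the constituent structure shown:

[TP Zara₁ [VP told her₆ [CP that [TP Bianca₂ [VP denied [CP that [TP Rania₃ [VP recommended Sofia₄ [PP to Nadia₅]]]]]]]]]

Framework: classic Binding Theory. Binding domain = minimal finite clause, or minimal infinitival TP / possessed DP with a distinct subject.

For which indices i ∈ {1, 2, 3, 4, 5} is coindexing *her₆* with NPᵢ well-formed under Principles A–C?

none

*her* is a pronoun, so Principle B applies: it must be free in its binding domain.
Binding domain of *her₆*: the matrix TP, whose subject is Zara₁.
*Zara₁* c-commands the pronoun within its binding domain → coindexation would violate Principle B.
*Bianca₂*: the pronoun c-commands this R-expression → coindexation would violate Principle C on *Bianca₂*.
*Rania₃*: the pronoun c-commands this R-expression → coindexation would violate Principle C on *Rania₃*.
*Sofia₄*: the pronoun c-commands this R-expression → coindexation would violate Principle C on *Sofia₄*.
*Nadia₅*: the pronoun c-commands this R-expression → coindexation would violate Principle C on *Nadia₅*.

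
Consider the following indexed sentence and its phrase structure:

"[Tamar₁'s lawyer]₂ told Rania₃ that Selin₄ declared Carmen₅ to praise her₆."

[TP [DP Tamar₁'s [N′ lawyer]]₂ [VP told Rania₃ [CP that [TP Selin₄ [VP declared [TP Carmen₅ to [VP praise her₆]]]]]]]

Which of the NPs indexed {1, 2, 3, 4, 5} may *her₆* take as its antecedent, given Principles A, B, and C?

{1, 2, 3, 4}

*her* is a pronoun, so Principle B applies: it must be free in its binding domain.
Binding domain of *her₆*: the embedded TP, whose subject is Carmen₅.
*Tamar₁* and the pronoun do not c-command one another → neither Principle B nor Principle C is at stake; coindexation permitted.
*[Tamar₁'s lawyer]₂* c-commands the pronoun but from outside its binding domain, and is not c-commanded by it → coindexation permitted.
*Rania₃* c-commands the pronoun but from outside its binding domain, and is not c-commanded by it → coindexation permitted.
*Selin₄* c-commands the pronoun but from outside its binding domain, and is not c-commanded by it → coindexation permitted.
*Carmen₅* c-commands the pronoun within its binding domain → coindexation would violate Principle B.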